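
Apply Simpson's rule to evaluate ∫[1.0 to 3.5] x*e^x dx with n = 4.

f(x) = x*e^x
a = 1.0, b = 3.5, n = 4
h = (b - a)/n = 0.625000

Simpson's rule: (h/3)[f(x₀) + 4f(x₁) + 2f(x₂) + ... + f(xₙ)]

x_0 = 1.0000, f(x_0) = 2.718282, coefficient = 1
x_1 = 1.6250, f(x_1) = 8.252431, coefficient = 4
x_2 = 2.2500, f(x_2) = 21.347406, coefficient = 2
x_3 = 2.8750, f(x_3) = 50.960594, coefficient = 4
x_4 = 3.5000, f(x_4) = 115.904082, coefficient = 1

I ≈ (0.625000/3) × 398.169276 = 82.951933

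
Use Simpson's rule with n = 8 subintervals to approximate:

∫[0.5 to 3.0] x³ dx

f(x) = x³
a = 0.5, b = 3.0, n = 8
h = (b - a)/n = 0.312500

Simpson's rule: (h/3)[f(x₀) + 4f(x₁) + 2f(x₂) + ... + f(xₙ)]

x_0 = 0.5000, f(x_0) = 0.125000, coefficient = 1
x_1 = 0.8125, f(x_1) = 0.536377, coefficient = 4
x_2 = 1.1250, f(x_2) = 1.423828, coefficient = 2
x_3 = 1.4375, f(x_3) = 2.970459, coefficient = 4
x_4 = 1.7500, f(x_4) = 5.359375, coefficient = 2
x_5 = 2.0625, f(x_5) = 8.773682, coefficient = 4
x_6 = 2.3750, f(x_6) = 13.396484, coefficient = 2
x_7 = 2.6875, f(x_7) = 19.410889, coefficient = 4
x_8 = 3.0000, f(x_8) = 27.000000, coefficient = 1

I ≈ (0.312500/3) × 194.250000 = 20.234375
Exact value: 20.234375
Error: 0.000000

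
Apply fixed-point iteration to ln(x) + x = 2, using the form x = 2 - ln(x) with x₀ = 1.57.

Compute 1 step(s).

Equation: ln(x) + x = 2
Fixed-point form: x = 2 - ln(x)
x₀ = 1.57

x_1 = g(1.570000) = 1.548924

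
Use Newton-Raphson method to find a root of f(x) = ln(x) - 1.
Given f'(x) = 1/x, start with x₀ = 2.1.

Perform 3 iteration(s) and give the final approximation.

f(x) = ln(x) - 1
f'(x) = 1/x
x₀ = 2.1

Newton-Raphson formula: x_{n+1} = x_n - f(x_n)/f'(x_n)

Iteration 1:
  f(2.100000) = -0.258063
  f'(2.100000) = 0.476190
  x_1 = 2.100000 - (-0.258063)/0.476190 = 2.641932
Iteration 2:
  f(2.641932) = -0.028490
  f'(2.641932) = 0.378511
  x_2 = 2.641932 - (-0.028490)/0.378511 = 2.717199
Iteration 3:
  f(2.717199) = -0.000398
  f'(2.717199) = 0.368026
  x_3 = 2.717199 - (-0.000398)/0.368026 = 2.718282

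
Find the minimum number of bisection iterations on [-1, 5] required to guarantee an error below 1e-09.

We need (b-a)/2^n ≤ 1e-09
(5 - (-1))/2^n ≤ 1e-09
6/2^n ≤ 1e-09
2^n ≥ 6000000000
n ≥ log₂(6000000000) = 32.48
n ≥ 33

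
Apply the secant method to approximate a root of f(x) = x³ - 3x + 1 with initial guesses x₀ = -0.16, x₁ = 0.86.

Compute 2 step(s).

f(x) = x³ - 3x + 1
x₀ = -0.16, x₁ = 0.86

Secant formula: x_{n+1} = x_n - f(x_n)(x_n - x_{n-1})/(f(x_n) - f(x_{n-1}))

Iteration 1:
  f(-0.160000) = 1.475904
  f(0.860000) = -0.943944
  x_2 = 0.860000 - (-0.943944)×(0.860000 - (-0.160000))/(-0.943944 - 1.475904)
       = 0.462114
Iteration 2:
  f(0.860000) = -0.943944
  f(0.462114) = -0.287659
  x_3 = 0.462114 - (-0.287659)×(0.462114 - 0.860000)/(-0.287659 - (-0.943944))
       = 0.287716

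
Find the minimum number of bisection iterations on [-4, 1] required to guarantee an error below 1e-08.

We need (b-a)/2^n ≤ 1e-08
(1 - (-4))/2^n ≤ 1e-08
5/2^n ≤ 1e-08
2^n ≥ 500000000
n ≥ log₂(500000000) = 28.90
n ≥ 29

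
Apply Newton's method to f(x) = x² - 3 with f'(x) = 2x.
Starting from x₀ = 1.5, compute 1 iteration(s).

f(x) = x² - 3
f'(x) = 2x
x₀ = 1.5

Newton-Raphson formula: x_{n+1} = x_n - f(x_n)/f'(x_n)

Iteration 1:
  f(1.500000) = -0.750000
  f'(1.500000) = 3.000000
  x_1 = 1.500000 - (-0.750000)/3.000000 = 1.750000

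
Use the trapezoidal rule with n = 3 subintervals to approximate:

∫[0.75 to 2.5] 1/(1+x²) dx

f(x) = 1/(1+x²)
a = 0.75, b = 2.5, n = 3
h = (b - a)/n = 0.583333

Trapezoidal rule: (h/2)[f(x₀) + 2f(x₁) + 2f(x₂) + ... + f(xₙ)]

x_0 = 0.7500, f(x_0) = 0.640000, coefficient = 1
x_1 = 1.3333, f(x_1) = 0.360000, coefficient = 2
x_2 = 1.9167, f(x_2) = 0.213967, coefficient = 2
x_3 = 2.5000, f(x_3) = 0.137931, coefficient = 1

I ≈ (0.583333/2) × 1.925866 = 0.561711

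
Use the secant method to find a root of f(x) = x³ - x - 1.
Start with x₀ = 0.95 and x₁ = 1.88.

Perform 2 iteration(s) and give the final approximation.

f(x) = x³ - x - 1
x₀ = 0.95, x₁ = 1.88

Secant formula: x_{n+1} = x_n - f(x_n)(x_n - x_{n-1})/(f(x_n) - f(x_{n-1}))

Iteration 1:
  f(0.950000) = -1.092625
  f(1.880000) = 3.764672
  x_2 = 1.880000 - 3.764672×(1.880000 - 0.950000)/(3.764672 - (-1.092625))
       = 1.159199
Iteration 2:
  f(1.880000) = 3.764672
  f(1.159199) = -0.601535
  x_3 = 1.159199 - (-0.601535)×(1.159199 - 1.880000)/(-0.601535 - 3.764672)
       = 1.258504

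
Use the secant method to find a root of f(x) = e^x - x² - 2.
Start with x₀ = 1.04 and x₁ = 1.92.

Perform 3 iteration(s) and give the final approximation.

f(x) = e^x - x² - 2
x₀ = 1.04, x₁ = 1.92

Secant formula: x_{n+1} = x_n - f(x_n)(x_n - x_{n-1})/(f(x_n) - f(x_{n-1}))

Iteration 1:
  f(1.040000) = -0.252383
  f(1.920000) = 1.134558
  x_2 = 1.920000 - 1.134558×(1.920000 - 1.040000)/(1.134558 - (-0.252383))
       = 1.200134
Iteration 2:
  f(1.920000) = 1.134558
  f(1.200134) = -0.119759
  x_3 = 1.200134 - (-0.119759)×(1.200134 - 1.920000)/(-0.119759 - 1.134558)
       = 1.268866
Iteration 3:
  f(1.200134) = -0.119759
  f(1.268866) = -0.053205
  x_4 = 1.268866 - (-0.053205)×(1.268866 - 1.200134)/(-0.053205 - (-0.119759))
       = 1.323810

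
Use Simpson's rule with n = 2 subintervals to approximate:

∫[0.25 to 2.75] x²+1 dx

f(x) = x²+1
a = 0.25, b = 2.75, n = 2
h = (b - a)/n = 1.250000

Simpson's rule: (h/3)[f(x₀) + 4f(x₁) + 2f(x₂) + ... + f(xₙ)]

x_0 = 0.2500, f(x_0) = 1.062500, coefficient = 1
x_1 = 1.5000, f(x_1) = 3.250000, coefficient = 4
x_2 = 2.7500, f(x_2) = 8.562500, coefficient = 1

I ≈ (1.250000/3) × 22.625000 = 9.427083
Exact value: 9.427083
Error: 0.000000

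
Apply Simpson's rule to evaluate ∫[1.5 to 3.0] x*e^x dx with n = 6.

f(x) = x*e^x
a = 1.5, b = 3.0, n = 6
h = (b - a)/n = 0.250000

Simpson's rule: (h/3)[f(x₀) + 4f(x₁) + 2f(x₂) + ... + f(xₙ)]

x_0 = 1.5000, f(x_0) = 6.722534, coefficient = 1
x_1 = 1.7500, f(x_1) = 10.070555, coefficient = 4
x_2 = 2.0000, f(x_2) = 14.778112, coefficient = 2
x_3 = 2.2500, f(x_3) = 21.347406, coefficient = 4
x_4 = 2.5000, f(x_4) = 30.456235, coefficient = 2
x_5 = 2.7500, f(x_5) = 43.017238, coefficient = 4
x_6 = 3.0000, f(x_6) = 60.256611, coefficient = 1

I ≈ (0.250000/3) × 455.188631 = 37.932386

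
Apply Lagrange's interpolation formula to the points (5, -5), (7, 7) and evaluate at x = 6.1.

Lagrange interpolation formula:
P(x) = Σ yᵢ × Lᵢ(x)
where Lᵢ(x) = Π_{j≠i} (x - xⱼ)/(xᵢ - xⱼ)

L_0(6.1) = (6.1 - 7)/(5 - 7) = 0.450000
L_1(6.1) = (6.1 - 5)/(7 - 5) = 0.550000

P(6.1) = (-5)×L_0(6.1) + 7×L_1(6.1)
P(6.1) = 1.600000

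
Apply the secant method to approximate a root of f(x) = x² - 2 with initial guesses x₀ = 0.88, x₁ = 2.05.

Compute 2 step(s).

f(x) = x² - 2
x₀ = 0.88, x₁ = 2.05

Secant formula: x_{n+1} = x_n - f(x_n)(x_n - x_{n-1})/(f(x_n) - f(x_{n-1}))

Iteration 1:
  f(0.880000) = -1.225600
  f(2.050000) = 2.202500
  x_2 = 2.050000 - 2.202500×(2.050000 - 0.880000)/(2.202500 - (-1.225600))
       = 1.298294
Iteration 2:
  f(2.050000) = 2.202500
  f(1.298294) = -0.314434
  x_3 = 1.298294 - (-0.314434)×(1.298294 - 2.050000)/(-0.314434 - 2.202500)
       = 1.392202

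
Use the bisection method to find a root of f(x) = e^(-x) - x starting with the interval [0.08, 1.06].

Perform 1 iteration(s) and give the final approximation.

f(x) = e^(-x) - x
Initial interval: [0.08, 1.06]

Iteration 1:
  c_1 = (0.080000 + 1.060000)/2 = 0.570000
  f(c_1) = f(0.570000) = -0.004475
  f(a) × f(c) < 0, new interval: [0.080000, 0.570000]

After 1 iteration(s), the approximation is c_1 = 0.570000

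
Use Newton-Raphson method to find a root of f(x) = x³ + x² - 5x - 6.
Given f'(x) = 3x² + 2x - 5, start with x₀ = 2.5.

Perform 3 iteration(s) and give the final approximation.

f(x) = x³ + x² - 5x - 6
f'(x) = 3x² + 2x - 5
x₀ = 2.5

Newton-Raphson formula: x_{n+1} = x_n - f(x_n)/f'(x_n)

Iteration 1:
  f(2.500000) = 3.375000
  f'(2.500000) = 18.750000
  x_1 = 2.500000 - 3.375000/18.750000 = 2.320000
Iteration 2:
  f(2.320000) = 0.269568
  f'(2.320000) = 15.787200
  x_2 = 2.320000 - 0.269568/15.787200 = 2.302925
Iteration 3:
  f(2.302925) = 0.002316
  f'(2.302925) = 15.516239
  x_3 = 2.302925 - 0.002316/15.516239 = 2.302776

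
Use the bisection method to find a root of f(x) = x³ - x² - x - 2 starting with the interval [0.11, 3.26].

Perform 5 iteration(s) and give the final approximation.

f(x) = x³ - x² - x - 2
Initial interval: [0.11, 3.26]

Iteration 1:
  c_1 = (0.110000 + 3.260000)/2 = 1.685000
  f(c_1) = f(1.685000) = -1.740131
  f(a) × f(c) ≥ 0, new interval: [1.685000, 3.260000]
Iteration 2:
  c_2 = (1.685000 + 3.260000)/2 = 2.472500
  f(c_2) = f(2.472500) = 4.529270
  f(a) × f(c) < 0, new interval: [1.685000, 2.472500]
Iteration 3:
  c_3 = (1.685000 + 2.472500)/2 = 2.078750
  f(c_3) = f(2.078750) = 0.582746
  f(a) × f(c) < 0, new interval: [1.685000, 2.078750]
Iteration 4:
  c_4 = (1.685000 + 2.078750)/2 = 1.881875
  f(c_4) = f(1.881875) = -0.758756
  f(a) × f(c) ≥ 0, new interval: [1.881875, 2.078750]
Iteration 5:
  c_5 = (1.881875 + 2.078750)/2 = 1.980312
  f(c_5) = f(1.980312) = -0.135882
  f(a) × f(c) ≥ 0, new interval: [1.980312, 2.078750]

After 5 iteration(s), the approximation is c_5 = 1.980312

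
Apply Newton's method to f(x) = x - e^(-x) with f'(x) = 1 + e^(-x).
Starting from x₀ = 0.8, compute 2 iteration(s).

f(x) = x - e^(-x)
f'(x) = 1 + e^(-x)
x₀ = 0.8

Newton-Raphson formula: x_{n+1} = x_n - f(x_n)/f'(x_n)

Iteration 1:
  f(0.800000) = 0.350671
  f'(0.800000) = 1.449329
  x_1 = 0.800000 - 0.350671/1.449329 = 0.558046
Iteration 2:
  f(0.558046) = -0.014280
  f'(0.558046) = 1.572326
  x_2 = 0.558046 - (-0.014280)/1.572326 = 0.567128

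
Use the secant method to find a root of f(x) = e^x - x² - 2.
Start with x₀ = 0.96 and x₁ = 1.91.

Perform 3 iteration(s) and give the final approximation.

f(x) = e^x - x² - 2
x₀ = 0.96, x₁ = 1.91

Secant formula: x_{n+1} = x_n - f(x_n)(x_n - x_{n-1})/(f(x_n) - f(x_{n-1}))

Iteration 1:
  f(0.960000) = -0.309904
  f(1.910000) = 1.104989
  x_2 = 1.910000 - 1.104989×(1.910000 - 0.960000)/(1.104989 - (-0.309904))
       = 1.168078
Iteration 2:
  f(1.910000) = 1.104989
  f(1.168078) = -0.148600
  x_3 = 1.168078 - (-0.148600)×(1.168078 - 1.910000)/(-0.148600 - 1.104989)
       = 1.256025
Iteration 3:
  f(1.168078) = -0.148600
  f(1.256025) = -0.066163
  x_4 = 1.256025 - (-0.066163)×(1.256025 - 1.168078)/(-0.066163 - (-0.148600))
       = 1.326610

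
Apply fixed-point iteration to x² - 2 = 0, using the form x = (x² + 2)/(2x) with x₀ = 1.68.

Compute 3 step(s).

Equation: x² - 2 = 0
Fixed-point form: x = (x² + 2)/(2x)
x₀ = 1.68

x_1 = g(1.680000) = 1.435238
x_2 = g(1.435238) = 1.414368
x_3 = g(1.414368) = 1.414214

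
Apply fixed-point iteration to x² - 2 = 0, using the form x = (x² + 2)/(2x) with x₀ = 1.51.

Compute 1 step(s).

Equation: x² - 2 = 0
Fixed-point form: x = (x² + 2)/(2x)
x₀ = 1.51

x_1 = g(1.510000) = 1.417252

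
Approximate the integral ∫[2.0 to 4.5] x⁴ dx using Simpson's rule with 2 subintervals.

f(x) = x⁴
a = 2.0, b = 4.5, n = 2
h = (b - a)/n = 1.250000

Simpson's rule: (h/3)[f(x₀) + 4f(x₁) + 2f(x₂) + ... + f(xₙ)]

x_0 = 2.0000, f(x_0) = 16.000000, coefficient = 1
x_1 = 3.2500, f(x_1) = 111.566406, coefficient = 4
x_2 = 4.5000, f(x_2) = 410.062500, coefficient = 1

I ≈ (1.250000/3) × 872.328125 = 363.470052
Exact value: 362.656250
Error: 0.813802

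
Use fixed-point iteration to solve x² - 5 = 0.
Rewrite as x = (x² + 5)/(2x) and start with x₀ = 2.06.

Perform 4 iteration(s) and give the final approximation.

Equation: x² - 5 = 0
Fixed-point form: x = (x² + 5)/(2x)
x₀ = 2.06

x_1 = g(2.060000) = 2.243592
x_2 = g(2.243592) = 2.236081
x_3 = g(2.236081) = 2.236068
x_4 = g(2.236068) = 2.236068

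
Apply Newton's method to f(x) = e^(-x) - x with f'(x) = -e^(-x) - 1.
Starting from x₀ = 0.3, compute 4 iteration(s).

f(x) = e^(-x) - x
f'(x) = -e^(-x) - 1
x₀ = 0.3

Newton-Raphson formula: x_{n+1} = x_n - f(x_n)/f'(x_n)

Iteration 1:
  f(0.300000) = 0.440818
  f'(0.300000) = -1.740818
  x_1 = 0.300000 - 0.440818/(-1.740818) = 0.553225
Iteration 2:
  f(0.553225) = 0.021868
  f'(0.553225) = -1.575092
  x_2 = 0.553225 - 0.021868/(-1.575092) = 0.567108
Iteration 3:
  f(0.567108) = 0.000055
  f'(0.567108) = -1.567163
  x_3 = 0.567108 - 0.000055/(-1.567163) = 0.567143
Iteration 4:
  f(0.567143) = 0.000000
  f'(0.567143) = -1.567143
  x_4 = 0.567143 - 0.000000/(-1.567143) = 0.567143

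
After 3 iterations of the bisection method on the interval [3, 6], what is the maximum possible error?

Bisection error bound: |error| ≤ (b-a)/2^n
|error| ≤ (6 - 3)/2^3 = 3/2^3
|error| ≤ 0.3750000000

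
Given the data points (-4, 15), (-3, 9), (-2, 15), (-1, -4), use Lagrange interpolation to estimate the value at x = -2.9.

Lagrange interpolation formula:
P(x) = Σ yᵢ × Lᵢ(x)
where Lᵢ(x) = Π_{j≠i} (x - xⱼ)/(xᵢ - xⱼ)

L_0(-2.9) = (-2.9 - (-3))/(-4 - (-3)) × (-2.9 - (-2))/(-4 - (-2)) × (-2.9 - (-1))/(-4 - (-1)) = -0.028500
L_1(-2.9) = (-2.9 - (-4))/(-3 - (-4)) × (-2.9 - (-2))/(-3 - (-2)) × (-2.9 - (-1))/(-3 - (-1)) = 0.940500
L_2(-2.9) = (-2.9 - (-4))/(-2 - (-4)) × (-2.9 - (-3))/(-2 - (-3)) × (-2.9 - (-1))/(-2 - (-1)) = 0.104500
L_3(-2.9) = (-2.9 - (-4))/(-1 - (-4)) × (-2.9 - (-3))/(-1 - (-3)) × (-2.9 - (-2))/(-1 - (-2)) = -0.016500

P(-2.9) = 15×L_0(-2.9) + 9×L_1(-2.9) + 15×L_2(-2.9) + (-4)×L_3(-2.9)
P(-2.9) = 9.670500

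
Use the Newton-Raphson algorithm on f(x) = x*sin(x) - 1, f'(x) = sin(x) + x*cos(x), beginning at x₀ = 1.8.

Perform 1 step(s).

f(x) = x*sin(x) - 1
f'(x) = sin(x) + x*cos(x)
x₀ = 1.8

Newton-Raphson formula: x_{n+1} = x_n - f(x_n)/f'(x_n)

Iteration 1:
  f(1.800000) = 0.752926
  f'(1.800000) = 0.564884
  x_1 = 1.800000 - 0.752926/0.564884 = 0.467114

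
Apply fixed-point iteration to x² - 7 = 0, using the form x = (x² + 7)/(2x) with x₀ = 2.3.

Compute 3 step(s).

Equation: x² - 7 = 0
Fixed-point form: x = (x² + 7)/(2x)
x₀ = 2.3

x_1 = g(2.300000) = 2.671739
x_2 = g(2.671739) = 2.645878
x_3 = g(2.645878) = 2.645751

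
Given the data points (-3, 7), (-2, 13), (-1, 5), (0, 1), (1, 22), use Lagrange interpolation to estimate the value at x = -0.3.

Lagrange interpolation formula:
P(x) = Σ yᵢ × Lᵢ(x)
where Lᵢ(x) = Π_{j≠i} (x - xⱼ)/(xᵢ - xⱼ)

L_0(-0.3) = (-0.3 - (-2))/(-3 - (-2)) × (-0.3 - (-1))/(-3 - (-1)) × (-0.3 - 0)/(-3 - 0) × (-0.3 - 1)/(-3 - 1) = 0.019337
L_1(-0.3) = (-0.3 - (-3))/(-2 - (-3)) × (-0.3 - (-1))/(-2 - (-1)) × (-0.3 - 0)/(-2 - 0) × (-0.3 - 1)/(-2 - 1) = -0.122850
L_2(-0.3) = (-0.3 - (-3))/(-1 - (-3)) × (-0.3 - (-2))/(-1 - (-2)) × (-0.3 - 0)/(-1 - 0) × (-0.3 - 1)/(-1 - 1) = 0.447525
L_3(-0.3) = (-0.3 - (-3))/(0 - (-3)) × (-0.3 - (-2))/(0 - (-2)) × (-0.3 - (-1))/(0 - (-1)) × (-0.3 - 1)/(0 - 1) = 0.696150
L_4(-0.3) = (-0.3 - (-3))/(1 - (-3)) × (-0.3 - (-2))/(1 - (-2)) × (-0.3 - (-1))/(1 - (-1)) × (-0.3 - 0)/(1 - 0) = -0.040162

P(-0.3) = 7×L_0(-0.3) + 13×L_1(-0.3) + 5×L_2(-0.3) + 1×L_3(-0.3) + 22×L_4(-0.3)
P(-0.3) = 0.588513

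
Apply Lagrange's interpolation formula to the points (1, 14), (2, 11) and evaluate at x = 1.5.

Lagrange interpolation formula:
P(x) = Σ yᵢ × Lᵢ(x)
where Lᵢ(x) = Π_{j≠i} (x - xⱼ)/(xᵢ - xⱼ)

L_0(1.5) = (1.5 - 2)/(1 - 2) = 0.500000
L_1(1.5) = (1.5 - 1)/(2 - 1) = 0.500000

P(1.5) = 14×L_0(1.5) + 11×L_1(1.5)
P(1.5) = 12.500000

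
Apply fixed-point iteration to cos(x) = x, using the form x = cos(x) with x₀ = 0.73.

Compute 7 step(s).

Equation: cos(x) = x
Fixed-point form: x = cos(x)
x₀ = 0.73

x_1 = g(0.730000) = 0.745174
x_2 = g(0.745174) = 0.734970
x_3 = g(0.734970) = 0.741851
x_4 = g(0.741851) = 0.737219
x_5 = g(0.737219) = 0.740341
x_6 = g(0.740341) = 0.738239
x_7 = g(0.738239) = 0.739655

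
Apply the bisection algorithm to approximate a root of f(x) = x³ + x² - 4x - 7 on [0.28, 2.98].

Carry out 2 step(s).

f(x) = x³ + x² - 4x - 7
Initial interval: [0.28, 2.98]

Iteration 1:
  c_1 = (0.280000 + 2.980000)/2 = 1.630000
  f(c_1) = f(1.630000) = -6.532353
  f(a) × f(c) ≥ 0, new interval: [1.630000, 2.980000]
Iteration 2:
  c_2 = (1.630000 + 2.980000)/2 = 2.305000
  f(c_2) = f(2.305000) = 1.339548
  f(a) × f(c) < 0, new interval: [1.630000, 2.305000]

After 2 iteration(s), the approximation is c_2 = 2.305000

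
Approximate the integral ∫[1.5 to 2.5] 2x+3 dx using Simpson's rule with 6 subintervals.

f(x) = 2x+3
a = 1.5, b = 2.5, n = 6
h = (b - a)/n = 0.166667

Simpson's rule: (h/3)[f(x₀) + 4f(x₁) + 2f(x₂) + ... + f(xₙ)]

x_0 = 1.5000, f(x_0) = 6.000000, coefficient = 1
x_1 = 1.6667, f(x_1) = 6.333333, coefficient = 4
x_2 = 1.8333, f(x_2) = 6.666667, coefficient = 2
x_3 = 2.0000, f(x_3) = 7.000000, coefficient = 4
x_4 = 2.1667, f(x_4) = 7.333333, coefficient = 2
x_5 = 2.3333, f(x_5) = 7.666667, coefficient = 4
x_6 = 2.5000, f(x_6) = 8.000000, coefficient = 1

I ≈ (0.166667/3) × 126.000000 = 7.000000
Exact value: 7.000000
Error: 0.000000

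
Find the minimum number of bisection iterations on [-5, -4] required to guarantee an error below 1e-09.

We need (b-a)/2^n ≤ 1e-09
(-4 - (-5))/2^n ≤ 1e-09
1/2^n ≤ 1e-09
2^n ≥ 1000000000
n ≥ log₂(1000000000) = 29.90
n ≥ 30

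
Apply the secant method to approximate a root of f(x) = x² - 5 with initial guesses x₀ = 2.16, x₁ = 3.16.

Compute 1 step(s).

f(x) = x² - 5
x₀ = 2.16, x₁ = 3.16

Secant formula: x_{n+1} = x_n - f(x_n)(x_n - x_{n-1})/(f(x_n) - f(x_{n-1}))

Iteration 1:
  f(2.160000) = -0.334400
  f(3.160000) = 4.985600
  x_2 = 3.160000 - 4.985600×(3.160000 - 2.160000)/(4.985600 - (-0.334400))
       = 2.222857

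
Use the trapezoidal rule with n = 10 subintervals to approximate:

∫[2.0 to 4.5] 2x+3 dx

f(x) = 2x+3
a = 2.0, b = 4.5, n = 10
h = (b - a)/n = 0.250000

Trapezoidal rule: (h/2)[f(x₀) + 2f(x₁) + 2f(x₂) + ... + f(xₙ)]

x_0 = 2.0000, f(x_0) = 7.000000, coefficient = 1
x_1 = 2.2500, f(x_1) = 7.500000, coefficient = 2
x_2 = 2.5000, f(x_2) = 8.000000, coefficient = 2
x_3 = 2.7500, f(x_3) = 8.500000, coefficient = 2
x_4 = 3.0000, f(x_4) = 9.000000, coefficient = 2
x_5 = 3.2500, f(x_5) = 9.500000, coefficient = 2
x_6 = 3.5000, f(x_6) = 10.000000, coefficient = 2
x_7 = 3.7500, f(x_7) = 10.500000, coefficient = 2
x_8 = 4.0000, f(x_8) = 11.000000, coefficient = 2
x_9 = 4.2500, f(x_9) = 11.500000, coefficient = 2
x_10 = 4.5000, f(x_10) = 12.000000, coefficient = 1

I ≈ (0.250000/2) × 190.000000 = 23.750000
Exact value: 23.750000
Error: 0.000000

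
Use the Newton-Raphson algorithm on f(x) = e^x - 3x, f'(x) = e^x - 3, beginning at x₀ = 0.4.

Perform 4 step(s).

f(x) = e^x - 3x
f'(x) = e^x - 3
x₀ = 0.4

Newton-Raphson formula: x_{n+1} = x_n - f(x_n)/f'(x_n)

Iteration 1:
  f(0.400000) = 0.291825
  f'(0.400000) = -1.508175
  x_1 = 0.400000 - 0.291825/(-1.508175) = 0.593495
Iteration 2:
  f(0.593495) = 0.029819
  f'(0.593495) = -1.189695
  x_2 = 0.593495 - 0.029819/(-1.189695) = 0.618560
Iteration 3:
  f(0.618560) = 0.000573
  f'(0.618560) = -1.143747
  x_3 = 0.618560 - 0.000573/(-1.143747) = 0.619061
Iteration 4:
  f(0.619061) = 0.000000
  f'(0.619061) = -1.142817
  x_4 = 0.619061 - 0.000000/(-1.142817) = 0.619061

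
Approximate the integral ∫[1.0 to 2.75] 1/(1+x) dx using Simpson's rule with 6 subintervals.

f(x) = 1/(1+x)
a = 1.0, b = 2.75, n = 6
h = (b - a)/n = 0.291667

Simpson's rule: (h/3)[f(x₀) + 4f(x₁) + 2f(x₂) + ... + f(xₙ)]

x_0 = 1.0000, f(x_0) = 0.500000, coefficient = 1
x_1 = 1.2917, f(x_1) = 0.436364, coefficient = 4
x_2 = 1.5833, f(x_2) = 0.387097, coefficient = 2
x_3 = 1.8750, f(x_3) = 0.347826, coefficient = 4
x_4 = 2.1667, f(x_4) = 0.315789, coefficient = 2
x_5 = 2.4583, f(x_5) = 0.289157, coefficient = 4
x_6 = 2.7500, f(x_6) = 0.266667, coefficient = 1

I ≈ (0.291667/3) × 6.465825 = 0.628622
Exact value: 0.628609
Error: 0.000013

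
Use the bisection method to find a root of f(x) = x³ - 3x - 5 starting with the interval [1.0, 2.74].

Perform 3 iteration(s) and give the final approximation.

f(x) = x³ - 3x - 5
Initial interval: [1.0, 2.74]

Iteration 1:
  c_1 = (1.000000 + 2.740000)/2 = 1.870000
  f(c_1) = f(1.870000) = -4.070797
  f(a) × f(c) ≥ 0, new interval: [1.870000, 2.740000]
Iteration 2:
  c_2 = (1.870000 + 2.740000)/2 = 2.305000
  f(c_2) = f(2.305000) = 0.331523
  f(a) × f(c) < 0, new interval: [1.870000, 2.305000]
Iteration 3:
  c_3 = (1.870000 + 2.305000)/2 = 2.087500
  f(c_3) = f(2.087500) = -2.165893
  f(a) × f(c) ≥ 0, new interval: [2.087500, 2.305000]

After 3 iteration(s), the approximation is c_3 = 2.087500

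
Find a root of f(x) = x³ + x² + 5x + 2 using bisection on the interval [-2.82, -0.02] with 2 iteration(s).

f(x) = x³ + x² + 5x + 2
Initial interval: [-2.82, -0.02]

Iteration 1:
  c_1 = (-2.820000 + (-0.020000))/2 = -1.420000
  f(c_1) = f(-1.420000) = -5.946888
  f(a) × f(c) ≥ 0, new interval: [-1.420000, -0.020000]
Iteration 2:
  c_2 = (-1.420000 + (-0.020000))/2 = -0.720000
  f(c_2) = f(-0.720000) = -1.454848
  f(a) × f(c) ≥ 0, new interval: [-0.720000, -0.020000]

After 2 iteration(s), the approximation is c_2 = -0.720000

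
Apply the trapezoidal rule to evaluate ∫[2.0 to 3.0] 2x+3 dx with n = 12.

f(x) = 2x+3
a = 2.0, b = 3.0, n = 12
h = (b - a)/n = 0.083333

Trapezoidal rule: (h/2)[f(x₀) + 2f(x₁) + 2f(x₂) + ... + f(xₙ)]

x_0 = 2.0000, f(x_0) = 7.000000, coefficient = 1
x_1 = 2.0833, f(x_1) = 7.166667, coefficient = 2
x_2 = 2.1667, f(x_2) = 7.333333, coefficient = 2
x_3 = 2.2500, f(x_3) = 7.500000, coefficient = 2
x_4 = 2.3333, f(x_4) = 7.666667, coefficient = 2
x_5 = 2.4167, f(x_5) = 7.833333, coefficient = 2
x_6 = 2.5000, f(x_6) = 8.000000, coefficient = 2
x_7 = 2.5833, f(x_7) = 8.166667, coefficient = 2
x_8 = 2.6667, f(x_8) = 8.333333, coefficient = 2
x_9 = 2.7500, f(x_9) = 8.500000, coefficient = 2
x_10 = 2.8333, f(x_10) = 8.666667, coefficient = 2
x_11 = 2.9167, f(x_11) = 8.833333, coefficient = 2
x_12 = 3.0000, f(x_12) = 9.000000, coefficient = 1

I ≈ (0.083333/2) × 192.000000 = 8.000000
Exact value: 8.000000
Error: 0.000000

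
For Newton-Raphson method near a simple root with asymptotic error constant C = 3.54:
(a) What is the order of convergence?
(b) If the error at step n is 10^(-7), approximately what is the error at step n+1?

(a) Newton-Raphson has quadratic (order 2) convergence near simple roots.
    This means |e_{n+1}| ≈ C|e_n|².

(b) With |e_n| = 10^(-7) and C = 3.54:
    |e_{n+1}| ≈ 3.54 × (10^(-7))² = 3.54 × 10^(-14)

(a) 2 (quadratic); (b) |e_{n+1}| ≈ 3.540e-14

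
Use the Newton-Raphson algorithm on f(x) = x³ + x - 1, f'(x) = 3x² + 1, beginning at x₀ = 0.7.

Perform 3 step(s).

f(x) = x³ + x - 1
f'(x) = 3x² + 1
x₀ = 0.7

Newton-Raphson formula: x_{n+1} = x_n - f(x_n)/f'(x_n)

Iteration 1:
  f(0.700000) = 0.043000
  f'(0.700000) = 2.470000
  x_1 = 0.700000 - 0.043000/2.470000 = 0.682591
Iteration 2:
  f(0.682591) = 0.000631
  f'(0.682591) = 2.397792
  x_2 = 0.682591 - 0.000631/2.397792 = 0.682328
Iteration 3:
  f(0.682328) = 0.000000
  f'(0.682328) = 2.396714
  x_3 = 0.682328 - 0.000000/2.396714 = 0.682328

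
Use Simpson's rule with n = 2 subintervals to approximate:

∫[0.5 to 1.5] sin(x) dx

f(x) = sin(x)
a = 0.5, b = 1.5, n = 2
h = (b - a)/n = 0.500000

Simpson's rule: (h/3)[f(x₀) + 4f(x₁) + 2f(x₂) + ... + f(xₙ)]

x_0 = 0.5000, f(x_0) = 0.479426, coefficient = 1
x_1 = 1.0000, f(x_1) = 0.841471, coefficient = 4
x_2 = 1.5000, f(x_2) = 0.997495, coefficient = 1

I ≈ (0.500000/3) × 4.842804 = 0.807134
Exact value: 0.806845
Error: 0.000289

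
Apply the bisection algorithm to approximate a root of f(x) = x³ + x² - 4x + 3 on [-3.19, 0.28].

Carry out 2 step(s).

f(x) = x³ + x² - 4x + 3
Initial interval: [-3.19, 0.28]

Iteration 1:
  c_1 = (-3.190000 + 0.280000)/2 = -1.455000
  f(c_1) = f(-1.455000) = 7.856754
  f(a) × f(c) < 0, new interval: [-3.190000, -1.455000]
Iteration 2:
  c_2 = (-3.190000 + (-1.455000))/2 = -2.322500
  f(c_2) = f(-2.322500) = 5.156427
  f(a) × f(c) < 0, new interval: [-3.190000, -2.322500]

After 2 iteration(s), the approximation is c_2 = -2.322500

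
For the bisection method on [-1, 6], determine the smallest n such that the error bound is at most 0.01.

We need (b-a)/2^n ≤ 0.01
(6 - (-1))/2^n ≤ 0.01
7/2^n ≤ 0.01
2^n ≥ 700
n ≥ log₂(700) = 9.45
n ≥ 10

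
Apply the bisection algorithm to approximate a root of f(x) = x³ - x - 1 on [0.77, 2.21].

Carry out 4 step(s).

f(x) = x³ - x - 1
Initial interval: [0.77, 2.21]

Iteration 1:
  c_1 = (0.770000 + 2.210000)/2 = 1.490000
  f(c_1) = f(1.490000) = 0.817949
  f(a) × f(c) < 0, new interval: [0.770000, 1.490000]
Iteration 2:
  c_2 = (0.770000 + 1.490000)/2 = 1.130000
  f(c_2) = f(1.130000) = -0.687103
  f(a) × f(c) ≥ 0, new interval: [1.130000, 1.490000]
Iteration 3:
  c_3 = (1.130000 + 1.490000)/2 = 1.310000
  f(c_3) = f(1.310000) = -0.061909
  f(a) × f(c) ≥ 0, new interval: [1.310000, 1.490000]
Iteration 4:
  c_4 = (1.310000 + 1.490000)/2 = 1.400000
  f(c_4) = f(1.400000) = 0.344000
  f(a) × f(c) < 0, new interval: [1.310000, 1.400000]

After 4 iteration(s), the approximation is c_4 = 1.400000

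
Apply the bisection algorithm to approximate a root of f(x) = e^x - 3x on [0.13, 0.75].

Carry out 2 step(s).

f(x) = e^x - 3x
Initial interval: [0.13, 0.75]

Iteration 1:
  c_1 = (0.130000 + 0.750000)/2 = 0.440000
  f(c_1) = f(0.440000) = 0.232707
  f(a) × f(c) ≥ 0, new interval: [0.440000, 0.750000]
Iteration 2:
  c_2 = (0.440000 + 0.750000)/2 = 0.595000
  f(c_2) = f(0.595000) = 0.028031
  f(a) × f(c) ≥ 0, new interval: [0.595000, 0.750000]

After 2 iteration(s), the approximation is c_2 = 0.595000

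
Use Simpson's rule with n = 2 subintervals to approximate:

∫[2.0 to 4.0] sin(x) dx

f(x) = sin(x)
a = 2.0, b = 4.0, n = 2
h = (b - a)/n = 1.000000

Simpson's rule: (h/3)[f(x₀) + 4f(x₁) + 2f(x₂) + ... + f(xₙ)]

x_0 = 2.0000, f(x_0) = 0.909297, coefficient = 1
x_1 = 3.0000, f(x_1) = 0.141120, coefficient = 4
x_2 = 4.0000, f(x_2) = -0.756802, coefficient = 1

I ≈ (1.000000/3) × 0.716975 = 0.238992
Exact value: 0.237497
Error: 0.001495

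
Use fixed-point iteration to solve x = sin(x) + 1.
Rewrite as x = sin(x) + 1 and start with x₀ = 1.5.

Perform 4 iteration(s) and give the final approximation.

Equation: x = sin(x) + 1
Fixed-point form: x = sin(x) + 1
x₀ = 1.5

x_1 = g(1.500000) = 1.997495
x_2 = g(1.997495) = 1.910337
x_3 = g(1.910337) = 1.942908
x_4 = g(1.942908) = 1.931562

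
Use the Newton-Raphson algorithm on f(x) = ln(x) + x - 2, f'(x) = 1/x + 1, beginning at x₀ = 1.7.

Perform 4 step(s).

f(x) = ln(x) + x - 2
f'(x) = 1/x + 1
x₀ = 1.7

Newton-Raphson formula: x_{n+1} = x_n - f(x_n)/f'(x_n)

Iteration 1:
  f(1.700000) = 0.230628
  f'(1.700000) = 1.588235
  x_1 = 1.700000 - 0.230628/1.588235 = 1.554790
Iteration 2:
  f(1.554790) = -0.003870
  f'(1.554790) = 1.643174
  x_2 = 1.554790 - (-0.003870)/1.643174 = 1.557145
Iteration 3:
  f(1.557145) = -0.000001
  f'(1.557145) = 1.642201
  x_3 = 1.557145 - (-0.000001)/1.642201 = 1.557146
Iteration 4:
  f(1.557146) = 0.000000
  f'(1.557146) = 1.642201
  x_4 = 1.557146 - 0.000000/1.642201 = 1.557146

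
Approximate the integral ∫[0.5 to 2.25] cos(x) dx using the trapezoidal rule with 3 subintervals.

f(x) = cos(x)
a = 0.5, b = 2.25, n = 3
h = (b - a)/n = 0.583333

Trapezoidal rule: (h/2)[f(x₀) + 2f(x₁) + 2f(x₂) + ... + f(xₙ)]

x_0 = 0.5000, f(x_0) = 0.877583, coefficient = 1
x_1 = 1.0833, f(x_1) = 0.468386, coefficient = 2
x_2 = 1.6667, f(x_2) = -0.095724, coefficient = 2
x_3 = 2.2500, f(x_3) = -0.628174, coefficient = 1

I ≈ (0.583333/2) × 0.994734 = 0.290131
Exact value: 0.298648
Error: 0.008517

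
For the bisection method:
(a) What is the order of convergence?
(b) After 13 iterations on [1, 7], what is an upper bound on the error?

(a) Bisection has linear (order 1) convergence; the error is halved each step.

(b) Error bound = (b-a)/2^n = (7 - 1)/2^{13}
    = 6/2^{13}

(a) 1 (linear); (b) error ≤ 7.32e-04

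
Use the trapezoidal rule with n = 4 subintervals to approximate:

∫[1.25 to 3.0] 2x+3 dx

f(x) = 2x+3
a = 1.25, b = 3.0, n = 4
h = (b - a)/n = 0.437500

Trapezoidal rule: (h/2)[f(x₀) + 2f(x₁) + 2f(x₂) + ... + f(xₙ)]

x_0 = 1.2500, f(x_0) = 5.500000, coefficient = 1
x_1 = 1.6875, f(x_1) = 6.375000, coefficient = 2
x_2 = 2.1250, f(x_2) = 7.250000, coefficient = 2
x_3 = 2.5625, f(x_3) = 8.125000, coefficient = 2
x_4 = 3.0000, f(x_4) = 9.000000, coefficient = 1

I ≈ (0.437500/2) × 58.000000 = 12.687500
Exact value: 12.687500
Error: 0.000000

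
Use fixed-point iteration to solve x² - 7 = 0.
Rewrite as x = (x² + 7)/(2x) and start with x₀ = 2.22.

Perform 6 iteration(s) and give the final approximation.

Equation: x² - 7 = 0
Fixed-point form: x = (x² + 7)/(2x)
x₀ = 2.22

x_1 = g(2.220000) = 2.686577
x_2 = g(2.686577) = 2.646062
x_3 = g(2.646062) = 2.645751
x_4 = g(2.645751) = 2.645751
x_5 = g(2.645751) = 2.645751
x_6 = g(2.645751) = 2.645751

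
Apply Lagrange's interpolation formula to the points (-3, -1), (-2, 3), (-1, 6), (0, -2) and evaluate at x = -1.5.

Lagrange interpolation formula:
P(x) = Σ yᵢ × Lᵢ(x)
where Lᵢ(x) = Π_{j≠i} (x - xⱼ)/(xᵢ - xⱼ)

L_0(-1.5) = (-1.5 - (-2))/(-3 - (-2)) × (-1.5 - (-1))/(-3 - (-1)) × (-1.5 - 0)/(-3 - 0) = -0.062500
L_1(-1.5) = (-1.5 - (-3))/(-2 - (-3)) × (-1.5 - (-1))/(-2 - (-1)) × (-1.5 - 0)/(-2 - 0) = 0.562500
L_2(-1.5) = (-1.5 - (-3))/(-1 - (-3)) × (-1.5 - (-2))/(-1 - (-2)) × (-1.5 - 0)/(-1 - 0) = 0.562500
L_3(-1.5) = (-1.5 - (-3))/(0 - (-3)) × (-1.5 - (-2))/(0 - (-2)) × (-1.5 - (-1))/(0 - (-1)) = -0.062500

P(-1.5) = (-1)×L_0(-1.5) + 3×L_1(-1.5) + 6×L_2(-1.5) + (-2)×L_3(-1.5)
P(-1.5) = 5.250000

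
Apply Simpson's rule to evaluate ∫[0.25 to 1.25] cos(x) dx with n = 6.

f(x) = cos(x)
a = 0.25, b = 1.25, n = 6
h = (b - a)/n = 0.166667

Simpson's rule: (h/3)[f(x₀) + 4f(x₁) + 2f(x₂) + ... + f(xₙ)]

x_0 = 0.2500, f(x_0) = 0.968912, coefficient = 1
x_1 = 0.4167, f(x_1) = 0.914443, coefficient = 4
x_2 = 0.5833, f(x_2) = 0.834631, coefficient = 2
x_3 = 0.7500, f(x_3) = 0.731689, coefficient = 4
x_4 = 0.9167, f(x_4) = 0.608469, coefficient = 2
x_5 = 1.0833, f(x_5) = 0.468386, coefficient = 4
x_6 = 1.2500, f(x_6) = 0.315322, coefficient = 1

I ≈ (0.166667/3) × 12.628506 = 0.701584
Exact value: 0.701581
Error: 0.000003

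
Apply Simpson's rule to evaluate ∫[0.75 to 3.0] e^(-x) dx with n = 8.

f(x) = e^(-x)
a = 0.75, b = 3.0, n = 8
h = (b - a)/n = 0.281250

Simpson's rule: (h/3)[f(x₀) + 4f(x₁) + 2f(x₂) + ... + f(xₙ)]

x_0 = 0.7500, f(x_0) = 0.472367, coefficient = 1
x_1 = 1.0312, f(x_1) = 0.356561, coefficient = 4
x_2 = 1.3125, f(x_2) = 0.269146, coefficient = 2
x_3 = 1.5938, f(x_3) = 0.203162, coefficient = 4
x_4 = 1.8750, f(x_4) = 0.153355, coefficient = 2
x_5 = 2.1562, f(x_5) = 0.115758, coefficient = 4
x_6 = 2.4375, f(x_6) = 0.087379, coefficient = 2
x_7 = 2.7188, f(x_7) = 0.065957, coefficient = 4
x_8 = 3.0000, f(x_8) = 0.049787, coefficient = 1

I ≈ (0.281250/3) × 4.507670 = 0.422594
Exact value: 0.422579
Error: 0.000015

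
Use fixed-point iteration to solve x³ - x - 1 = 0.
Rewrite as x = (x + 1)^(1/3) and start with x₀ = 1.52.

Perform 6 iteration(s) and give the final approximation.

Equation: x³ - x - 1 = 0
Fixed-point form: x = (x + 1)^(1/3)
x₀ = 1.52

x_1 = g(1.520000) = 1.360818
x_2 = g(1.360818) = 1.331540
x_3 = g(1.331540) = 1.326013
x_4 = g(1.326013) = 1.324964
x_5 = g(1.324964) = 1.324765
x_6 = g(1.324765) = 1.324727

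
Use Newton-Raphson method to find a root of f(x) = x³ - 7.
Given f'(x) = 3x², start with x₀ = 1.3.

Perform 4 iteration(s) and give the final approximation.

f(x) = x³ - 7
f'(x) = 3x²
x₀ = 1.3

Newton-Raphson formula: x_{n+1} = x_n - f(x_n)/f'(x_n)

Iteration 1:
  f(1.300000) = -4.803000
  f'(1.300000) = 5.070000
  x_1 = 1.300000 - (-4.803000)/5.070000 = 2.247337
Iteration 2:
  f(2.247337) = 4.350233
  f'(2.247337) = 15.151575
  x_2 = 2.247337 - 4.350233/15.151575 = 1.960223
Iteration 3:
  f(1.960223) = 0.532107
  f'(1.960223) = 11.527423
  x_3 = 1.960223 - 0.532107/11.527423 = 1.914063
Iteration 4:
  f(1.914063) = 0.012432
  f'(1.914063) = 10.990911
  x_4 = 1.914063 - 0.012432/10.990911 = 1.912932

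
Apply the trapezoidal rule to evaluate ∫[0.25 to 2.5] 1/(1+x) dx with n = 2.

f(x) = 1/(1+x)
a = 0.25, b = 2.5, n = 2
h = (b - a)/n = 1.125000

Trapezoidal rule: (h/2)[f(x₀) + 2f(x₁) + 2f(x₂) + ... + f(xₙ)]

x_0 = 0.2500, f(x_0) = 0.800000, coefficient = 1
x_1 = 1.3750, f(x_1) = 0.421053, coefficient = 2
x_2 = 2.5000, f(x_2) = 0.285714, coefficient = 1

I ≈ (1.125000/2) × 1.927820 = 1.084398
Exact value: 1.029619
Error: 0.054779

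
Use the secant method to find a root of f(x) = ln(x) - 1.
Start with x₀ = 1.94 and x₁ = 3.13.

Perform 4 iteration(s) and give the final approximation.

f(x) = ln(x) - 1
x₀ = 1.94, x₁ = 3.13

Secant formula: x_{n+1} = x_n - f(x_n)(x_n - x_{n-1})/(f(x_n) - f(x_{n-1}))

Iteration 1:
  f(1.940000) = -0.337312
  f(3.130000) = 0.141033
  x_2 = 3.130000 - 0.141033×(3.130000 - 1.940000)/(0.141033 - (-0.337312))
       = 2.779146
Iteration 2:
  f(3.130000) = 0.141033
  f(2.779146) = 0.022144
  x_3 = 2.779146 - 0.022144×(2.779146 - 3.130000)/(0.022144 - 0.141033)
       = 2.713798
Iteration 3:
  f(2.779146) = 0.022144
  f(2.713798) = -0.001651
  x_4 = 2.713798 - (-0.001651)×(2.713798 - 2.779146)/(-0.001651 - 0.022144)
       = 2.718332
Iteration 4:
  f(2.713798) = -0.001651
  f(2.718332) = 0.000018
  x_5 = 2.718332 - 0.000018×(2.718332 - 2.713798)/(0.000018 - (-0.001651))
       = 2.718282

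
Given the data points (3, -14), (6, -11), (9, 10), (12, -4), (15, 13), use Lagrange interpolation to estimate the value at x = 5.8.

Lagrange interpolation formula:
P(x) = Σ yᵢ × Lᵢ(x)
where Lᵢ(x) = Π_{j≠i} (x - xⱼ)/(xᵢ - xⱼ)

L_0(5.8) = (5.8 - 6)/(3 - 6) × (5.8 - 9)/(3 - 9) × (5.8 - 12)/(3 - 12) × (5.8 - 15)/(3 - 15) = 0.018779
L_1(5.8) = (5.8 - 3)/(6 - 3) × (5.8 - 9)/(6 - 9) × (5.8 - 12)/(6 - 12) × (5.8 - 15)/(6 - 15) = 1.051602
L_2(5.8) = (5.8 - 3)/(9 - 3) × (5.8 - 6)/(9 - 6) × (5.8 - 12)/(9 - 12) × (5.8 - 15)/(9 - 15) = -0.098588
L_3(5.8) = (5.8 - 3)/(12 - 3) × (5.8 - 6)/(12 - 6) × (5.8 - 9)/(12 - 9) × (5.8 - 15)/(12 - 15) = 0.033923
L_4(5.8) = (5.8 - 3)/(15 - 3) × (5.8 - 6)/(15 - 6) × (5.8 - 9)/(15 - 9) × (5.8 - 12)/(15 - 12) = -0.005715

P(5.8) = (-14)×L_0(5.8) + (-11)×L_1(5.8) + 10×L_2(5.8) + (-4)×L_3(5.8) + 13×L_4(5.8)
P(5.8) = -13.026384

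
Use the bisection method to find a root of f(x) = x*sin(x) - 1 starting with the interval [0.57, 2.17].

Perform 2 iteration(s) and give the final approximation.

f(x) = x*sin(x) - 1
Initial interval: [0.57, 2.17]

Iteration 1:
  c_1 = (0.570000 + 2.170000)/2 = 1.370000
  f(c_1) = f(1.370000) = 0.342474
  f(a) × f(c) < 0, new interval: [0.570000, 1.370000]
Iteration 2:
  c_2 = (0.570000 + 1.370000)/2 = 0.970000
  f(c_2) = f(0.970000) = -0.199861
  f(a) × f(c) ≥ 0, new interval: [0.970000, 1.370000]

After 2 iteration(s), the approximation is c_2 = 0.970000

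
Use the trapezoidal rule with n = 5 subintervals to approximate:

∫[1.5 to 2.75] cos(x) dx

f(x) = cos(x)
a = 1.5, b = 2.75, n = 5
h = (b - a)/n = 0.250000

Trapezoidal rule: (h/2)[f(x₀) + 2f(x₁) + 2f(x₂) + ... + f(xₙ)]

x_0 = 1.5000, f(x_0) = 0.070737, coefficient = 1
x_1 = 1.7500, f(x_1) = -0.178246, coefficient = 2
x_2 = 2.0000, f(x_2) = -0.416147, coefficient = 2
x_3 = 2.2500, f(x_3) = -0.628174, coefficient = 2
x_4 = 2.5000, f(x_4) = -0.801144, coefficient = 2
x_5 = 2.7500, f(x_5) = -0.924302, coefficient = 1

I ≈ (0.250000/2) × -4.900985 = -0.612623
Exact value: -0.615834
Error: 0.003211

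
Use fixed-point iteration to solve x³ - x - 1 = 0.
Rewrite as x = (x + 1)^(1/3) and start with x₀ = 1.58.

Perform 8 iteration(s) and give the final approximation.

Equation: x³ - x - 1 = 0
Fixed-point form: x = (x + 1)^(1/3)
x₀ = 1.58

x_1 = g(1.580000) = 1.371534
x_2 = g(1.371534) = 1.333551
x_3 = g(1.333551) = 1.326394
x_4 = g(1.326394) = 1.325036
x_5 = g(1.325036) = 1.324778
x_6 = g(1.324778) = 1.324729
x_7 = g(1.324729) = 1.324720
x_8 = g(1.324720) = 1.324718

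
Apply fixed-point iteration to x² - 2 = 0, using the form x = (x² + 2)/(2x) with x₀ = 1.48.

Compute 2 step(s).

Equation: x² - 2 = 0
Fixed-point form: x = (x² + 2)/(2x)
x₀ = 1.48

x_1 = g(1.480000) = 1.415676
x_2 = g(1.415676) = 1.414214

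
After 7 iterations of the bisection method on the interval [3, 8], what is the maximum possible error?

Bisection error bound: |error| ≤ (b-a)/2^n
|error| ≤ (8 - 3)/2^7 = 5/2^7
|error| ≤ 0.0390625000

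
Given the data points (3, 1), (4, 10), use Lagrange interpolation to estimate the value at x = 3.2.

Lagrange interpolation formula:
P(x) = Σ yᵢ × Lᵢ(x)
where Lᵢ(x) = Π_{j≠i} (x - xⱼ)/(xᵢ - xⱼ)

L_0(3.2) = (3.2 - 4)/(3 - 4) = 0.800000
L_1(3.2) = (3.2 - 3)/(4 - 3) = 0.200000

P(3.2) = 1×L_0(3.2) + 10×L_1(3.2)
P(3.2) = 2.800000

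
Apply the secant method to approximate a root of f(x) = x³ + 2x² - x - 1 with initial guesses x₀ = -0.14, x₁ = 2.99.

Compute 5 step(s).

f(x) = x³ + 2x² - x - 1
x₀ = -0.14, x₁ = 2.99

Secant formula: x_{n+1} = x_n - f(x_n)(x_n - x_{n-1})/(f(x_n) - f(x_{n-1}))

Iteration 1:
  f(-0.140000) = -0.823544
  f(2.990000) = 40.621099
  x_2 = 2.990000 - 40.621099×(2.990000 - (-0.140000))/(40.621099 - (-0.823544))
       = -0.077804
Iteration 2:
  f(2.990000) = 40.621099
  f(-0.077804) = -0.910560
  x_3 = -0.077804 - (-0.910560)×(-0.077804 - 2.990000)/(-0.910560 - 40.621099)
       = -0.010544
Iteration 3:
  f(-0.077804) = -0.910560
  f(-0.010544) = -0.989235
  x_4 = -0.010544 - (-0.989235)×(-0.010544 - (-0.077804))/(-0.989235 - (-0.910560))
       = -0.856253
Iteration 4:
  f(-0.010544) = -0.989235
  f(-0.856253) = 0.694813
  x_5 = -0.856253 - 0.694813×(-0.856253 - (-0.010544))/(0.694813 - (-0.989235))
       = -0.507326
Iteration 5:
  f(-0.856253) = 0.694813
  f(-0.507326) = -0.108490
  x_6 = -0.507326 - (-0.108490)×(-0.507326 - (-0.856253))/(-0.108490 - 0.694813)
       = -0.554450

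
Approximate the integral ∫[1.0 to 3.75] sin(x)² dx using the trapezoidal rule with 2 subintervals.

f(x) = sin(x)²
a = 1.0, b = 3.75, n = 2
h = (b - a)/n = 1.375000

Trapezoidal rule: (h/2)[f(x₀) + 2f(x₁) + 2f(x₂) + ... + f(xₙ)]

x_0 = 1.0000, f(x_0) = 0.708073, coefficient = 1
x_1 = 2.3750, f(x_1) = 0.481199, coefficient = 2
x_2 = 3.7500, f(x_2) = 0.326682, coefficient = 1

I ≈ (1.375000/2) × 1.997154 = 1.373043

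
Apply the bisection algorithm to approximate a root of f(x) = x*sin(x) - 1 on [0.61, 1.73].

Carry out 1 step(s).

f(x) = x*sin(x) - 1
Initial interval: [0.61, 1.73]

Iteration 1:
  c_1 = (0.610000 + 1.730000)/2 = 1.170000
  f(c_1) = f(1.170000) = 0.077278
  f(a) × f(c) < 0, new interval: [0.610000, 1.170000]

After 1 iteration(s), the approximation is c_1 = 1.170000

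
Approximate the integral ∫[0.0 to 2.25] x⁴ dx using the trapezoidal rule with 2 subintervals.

f(x) = x⁴
a = 0.0, b = 2.25, n = 2
h = (b - a)/n = 1.125000

Trapezoidal rule: (h/2)[f(x₀) + 2f(x₁) + 2f(x₂) + ... + f(xₙ)]

x_0 = 0.0000, f(x_0) = 0.000000, coefficient = 1
x_1 = 1.1250, f(x_1) = 1.601807, coefficient = 2
x_2 = 2.2500, f(x_2) = 25.628906, coefficient = 1

I ≈ (1.125000/2) × 28.832520 = 16.218292
Exact value: 11.533008
Error: 4.685284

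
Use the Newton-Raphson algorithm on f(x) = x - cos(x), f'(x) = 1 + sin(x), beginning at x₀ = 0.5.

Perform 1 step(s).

f(x) = x - cos(x)
f'(x) = 1 + sin(x)
x₀ = 0.5

Newton-Raphson formula: x_{n+1} = x_n - f(x_n)/f'(x_n)

Iteration 1:
  f(0.500000) = -0.377583
  f'(0.500000) = 1.479426
  x_1 = 0.500000 - (-0.377583)/1.479426 = 0.755222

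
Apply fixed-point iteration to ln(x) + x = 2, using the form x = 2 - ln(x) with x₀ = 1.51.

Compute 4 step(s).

Equation: ln(x) + x = 2
Fixed-point form: x = 2 - ln(x)
x₀ = 1.51

x_1 = g(1.510000) = 1.587890
x_2 = g(1.587890) = 1.537594
x_3 = g(1.537594) = 1.569781
x_4 = g(1.569781) = 1.549064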